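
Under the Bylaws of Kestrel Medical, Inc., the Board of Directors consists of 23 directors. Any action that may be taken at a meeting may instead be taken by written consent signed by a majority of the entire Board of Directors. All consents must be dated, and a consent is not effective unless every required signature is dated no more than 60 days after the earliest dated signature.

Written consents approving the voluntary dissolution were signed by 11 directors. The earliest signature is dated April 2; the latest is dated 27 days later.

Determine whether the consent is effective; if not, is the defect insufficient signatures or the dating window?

Not effective — insufficient signatures.

Signatures required: a majority of 23 — a majority of 23 is 12, so 12 needed; 11 signed. Insufficient.
Dating window: the latest signature is 27 days after the earliest; the limit is 60 days. Within the window.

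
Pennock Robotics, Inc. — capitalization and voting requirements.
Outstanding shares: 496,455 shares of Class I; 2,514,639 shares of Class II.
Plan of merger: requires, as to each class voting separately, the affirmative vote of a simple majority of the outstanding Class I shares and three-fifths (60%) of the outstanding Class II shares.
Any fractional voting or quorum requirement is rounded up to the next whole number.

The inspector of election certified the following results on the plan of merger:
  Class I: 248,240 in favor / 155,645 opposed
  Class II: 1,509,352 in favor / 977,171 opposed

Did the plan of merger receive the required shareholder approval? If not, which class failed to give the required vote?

Class I: a majority of 496455 is 248228; 248,228 required, 248,240 in favor — approved.
Class II: 3/5 of 2514639 = 1508783.40, rounded up to 1508784; 1,508,784 required, 1,509,352 in favor — approved.

Approved — every class gave the required vote.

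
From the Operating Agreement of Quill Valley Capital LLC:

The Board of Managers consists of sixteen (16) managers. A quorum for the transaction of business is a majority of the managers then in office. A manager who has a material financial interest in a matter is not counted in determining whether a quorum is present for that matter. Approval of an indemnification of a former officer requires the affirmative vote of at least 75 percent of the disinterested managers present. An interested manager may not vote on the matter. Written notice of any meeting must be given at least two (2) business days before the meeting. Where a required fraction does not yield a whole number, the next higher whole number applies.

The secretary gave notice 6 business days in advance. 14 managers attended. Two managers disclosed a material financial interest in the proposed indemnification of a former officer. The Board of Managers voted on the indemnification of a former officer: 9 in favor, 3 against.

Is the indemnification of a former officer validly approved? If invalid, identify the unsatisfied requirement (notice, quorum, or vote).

Valid — all requirements satisfied.

Notice: 6 business days given; 2 required (6 ≥ 2). Satisfied.
Quorum: 14 present, but the 2 interested managers do not count, leaving 12. Quorum is 9. Satisfied.
Vote: the indemnification of a former officer requires three-fourths of the disinterested managers present (14 − 2 = 12). 3/4 of 12 = 9, so 9 affirmative votes are needed; 9 voted in favor. Satisfied.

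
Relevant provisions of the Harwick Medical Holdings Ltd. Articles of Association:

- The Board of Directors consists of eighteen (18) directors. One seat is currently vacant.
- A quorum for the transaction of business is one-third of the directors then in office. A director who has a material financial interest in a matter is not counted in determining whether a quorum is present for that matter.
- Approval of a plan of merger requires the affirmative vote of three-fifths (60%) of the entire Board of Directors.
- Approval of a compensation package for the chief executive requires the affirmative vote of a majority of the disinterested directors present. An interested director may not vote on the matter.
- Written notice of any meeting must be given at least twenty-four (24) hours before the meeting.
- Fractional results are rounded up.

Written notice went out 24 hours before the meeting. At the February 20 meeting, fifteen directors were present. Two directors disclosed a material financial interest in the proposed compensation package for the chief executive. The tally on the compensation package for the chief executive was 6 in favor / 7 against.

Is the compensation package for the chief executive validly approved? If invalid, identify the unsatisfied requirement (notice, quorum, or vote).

Invalid — vote requirement not satisfied.

Notice: 24 hours given; 24 required (24 ≥ 24). Satisfied.
Quorum: 15 present, but the 2 interested directors do not count, leaving 13. Quorum is 6. Satisfied.
Vote: the compensation package for the chief executive requires a majority of the disinterested directors present (15 − 2 = 13). A majority of 13 is 7, so 7 affirmative votes are needed; 6 voted in favor. Not satisfied.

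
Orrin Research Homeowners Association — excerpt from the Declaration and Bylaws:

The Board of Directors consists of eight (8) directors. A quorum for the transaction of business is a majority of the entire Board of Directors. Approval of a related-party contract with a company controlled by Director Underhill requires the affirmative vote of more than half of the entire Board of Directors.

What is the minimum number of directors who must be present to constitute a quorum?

A majority of 8 is 5.

5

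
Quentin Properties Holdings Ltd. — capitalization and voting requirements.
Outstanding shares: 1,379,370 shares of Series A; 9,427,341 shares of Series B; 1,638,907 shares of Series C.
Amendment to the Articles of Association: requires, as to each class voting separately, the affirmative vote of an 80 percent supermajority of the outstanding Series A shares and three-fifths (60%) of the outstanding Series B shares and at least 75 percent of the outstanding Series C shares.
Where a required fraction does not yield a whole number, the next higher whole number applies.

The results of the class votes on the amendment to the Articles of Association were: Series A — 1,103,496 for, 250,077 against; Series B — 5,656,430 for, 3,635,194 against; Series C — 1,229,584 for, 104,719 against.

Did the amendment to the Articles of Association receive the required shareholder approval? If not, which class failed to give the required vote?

Approved — every class gave the required vote.

Series A: 4/5 of 1379370 = 1103496; 1,103,496 required, 1,103,496 in favor — approved.
Series B: 3/5 of 9427341 = 5656404.60, rounded up to 5656405; 5,656,405 required, 5,656,430 in favor — approved.
Series C: 3/4 of 1638907 = 1229180.25, rounded up to 1229181; 1,229,181 required, 1,229,584 in favor — approved.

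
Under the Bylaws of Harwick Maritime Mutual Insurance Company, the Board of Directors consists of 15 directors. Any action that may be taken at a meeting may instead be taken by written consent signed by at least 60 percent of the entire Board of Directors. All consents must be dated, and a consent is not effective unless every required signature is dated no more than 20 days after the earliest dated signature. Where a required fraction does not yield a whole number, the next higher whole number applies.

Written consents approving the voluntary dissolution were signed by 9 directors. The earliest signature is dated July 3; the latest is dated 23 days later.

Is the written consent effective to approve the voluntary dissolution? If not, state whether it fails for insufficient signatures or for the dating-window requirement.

Not effective — dating-window requirement not satisfied.

Signatures required: at least 60 percent of 15 — 3/5 of 15 = 9, so 9 needed; 9 signed. Sufficient.
Dating window: the latest signature is 23 days after the earliest; the limit is 20 days. Outside the window.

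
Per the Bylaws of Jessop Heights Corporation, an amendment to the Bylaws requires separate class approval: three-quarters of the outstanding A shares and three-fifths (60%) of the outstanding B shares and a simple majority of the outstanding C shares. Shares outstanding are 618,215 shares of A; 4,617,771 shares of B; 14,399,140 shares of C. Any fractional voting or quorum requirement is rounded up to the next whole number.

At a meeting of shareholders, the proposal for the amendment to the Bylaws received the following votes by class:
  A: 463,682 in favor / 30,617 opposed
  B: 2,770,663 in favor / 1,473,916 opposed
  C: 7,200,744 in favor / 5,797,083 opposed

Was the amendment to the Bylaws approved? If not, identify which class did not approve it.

Approved — every class gave the required vote.

A: 3/4 of 618215 = 463661.25, rounded up to 463662; 463,662 required, 463,682 in favor — approved.
B: 3/5 of 4617771 = 2770662.60, rounded up to 2770663; 2,770,663 required, 2,770,663 in favor — approved.
C: a majority of 14399140 is 7199571; 7,199,571 required, 7,200,744 in favor — approved.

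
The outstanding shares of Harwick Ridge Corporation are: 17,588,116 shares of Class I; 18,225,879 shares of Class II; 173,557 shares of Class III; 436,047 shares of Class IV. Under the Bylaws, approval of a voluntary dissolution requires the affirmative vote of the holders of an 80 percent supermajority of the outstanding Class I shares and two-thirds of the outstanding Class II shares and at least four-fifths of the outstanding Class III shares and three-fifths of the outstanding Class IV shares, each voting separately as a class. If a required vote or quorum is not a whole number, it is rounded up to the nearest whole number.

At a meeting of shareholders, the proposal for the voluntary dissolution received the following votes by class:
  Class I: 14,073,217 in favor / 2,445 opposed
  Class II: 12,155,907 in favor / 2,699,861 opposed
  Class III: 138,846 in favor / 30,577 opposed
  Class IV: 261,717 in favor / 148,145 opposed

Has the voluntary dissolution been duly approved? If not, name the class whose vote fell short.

Approved — every class gave the required vote.

Class I: 4/5 of 17588116 = 14070492.80, rounded up to 14070493; 14,070,493 required, 14,073,217 in favor — approved.
Class II: 2/3 of 18225879 = 12150586; 12,150,586 required, 12,155,907 in favor — approved.
Class III: 4/5 of 173557 = 138845.60, rounded up to 138846; 138,846 required, 138,846 in favor — approved.
Class IV: 3/5 of 436047 = 261628.20, rounded up to 261629; 261,629 required, 261,717 in favor — approved.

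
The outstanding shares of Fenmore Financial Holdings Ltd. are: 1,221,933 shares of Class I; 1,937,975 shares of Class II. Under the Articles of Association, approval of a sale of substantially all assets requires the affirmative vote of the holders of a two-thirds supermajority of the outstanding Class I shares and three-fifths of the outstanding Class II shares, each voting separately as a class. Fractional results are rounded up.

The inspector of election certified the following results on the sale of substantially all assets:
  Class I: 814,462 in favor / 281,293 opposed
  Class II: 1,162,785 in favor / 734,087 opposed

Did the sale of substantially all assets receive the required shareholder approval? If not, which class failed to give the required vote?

Not approved — the Class I shares did not give the required vote.

Class I: 2/3 of 1221933 = 814622; 814,622 required, 814,462 in favor — not approved.
Class II: 3/5 of 1937975 = 1162785; 1,162,785 required, 1,162,785 in favor — approved.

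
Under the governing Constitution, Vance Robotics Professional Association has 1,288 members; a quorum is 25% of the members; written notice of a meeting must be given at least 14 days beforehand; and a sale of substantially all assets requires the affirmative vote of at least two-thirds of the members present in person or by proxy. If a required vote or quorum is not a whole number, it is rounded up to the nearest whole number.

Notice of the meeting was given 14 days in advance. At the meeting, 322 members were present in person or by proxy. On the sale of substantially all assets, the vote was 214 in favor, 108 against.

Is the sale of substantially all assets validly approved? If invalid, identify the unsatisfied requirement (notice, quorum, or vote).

Notice: 14 days given; 14 required. Satisfied.
Quorum: 25% of 1,288 = 322; 322 present. Satisfied.
Vote: requires two-thirds of those present (322); 2/3 of 322 = 214.67, rounded up to 215, so 215 needed; 214 in favor. Not satisfied.

Invalid — vote requirement not satisfied.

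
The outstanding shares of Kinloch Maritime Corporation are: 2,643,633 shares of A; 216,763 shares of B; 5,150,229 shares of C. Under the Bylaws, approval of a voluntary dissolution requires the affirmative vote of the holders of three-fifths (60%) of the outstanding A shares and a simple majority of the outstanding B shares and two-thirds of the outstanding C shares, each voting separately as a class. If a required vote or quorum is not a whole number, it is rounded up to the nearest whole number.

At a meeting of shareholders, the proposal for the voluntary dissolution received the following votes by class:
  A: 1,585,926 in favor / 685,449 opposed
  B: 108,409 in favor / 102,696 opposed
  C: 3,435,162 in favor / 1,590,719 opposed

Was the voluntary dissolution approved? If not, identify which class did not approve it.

A: 3/5 of 2643633 = 1586179.80, rounded up to 1586180; 1,586,180 required, 1,585,926 in favor — not approved.
B: a majority of 216763 is 108382; 108,382 required, 108,409 in favor — approved.
C: 2/3 of 5150229 = 3433486; 3,433,486 required, 3,435,162 in favor — approved.

Not approved — the A shares did not give the required vote.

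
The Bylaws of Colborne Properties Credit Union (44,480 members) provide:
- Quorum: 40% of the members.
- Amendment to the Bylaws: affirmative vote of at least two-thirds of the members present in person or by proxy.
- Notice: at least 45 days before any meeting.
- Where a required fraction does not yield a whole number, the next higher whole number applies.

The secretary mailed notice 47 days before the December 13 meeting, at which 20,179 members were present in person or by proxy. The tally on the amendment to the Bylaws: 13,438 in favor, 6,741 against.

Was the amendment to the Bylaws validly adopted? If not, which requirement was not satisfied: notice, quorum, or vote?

Notice: 47 days given; 45 required. Satisfied.
Quorum: 40% of 44,480 = 17,792; 20,179 present. Satisfied.
Vote: requires two-thirds of those present (20,179); 2/3 of 20179 = 13452.67, rounded up to 13453, so 13,453 needed; 13,438 in favor. Not satisfied.

Invalid — vote requirement not satisfied.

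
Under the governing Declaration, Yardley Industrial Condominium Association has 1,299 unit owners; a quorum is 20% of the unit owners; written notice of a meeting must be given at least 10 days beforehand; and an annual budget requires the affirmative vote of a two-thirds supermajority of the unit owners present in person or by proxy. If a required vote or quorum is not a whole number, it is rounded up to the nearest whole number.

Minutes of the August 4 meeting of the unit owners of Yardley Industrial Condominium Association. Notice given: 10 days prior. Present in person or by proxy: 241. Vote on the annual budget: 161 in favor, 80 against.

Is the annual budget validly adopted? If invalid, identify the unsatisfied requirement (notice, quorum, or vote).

Notice: 10 days given; 10 required. Satisfied.
Quorum: 20% of 1,299 = 259.80, rounded up to 260; 241 present. Not satisfied.
Vote: requires two-thirds of those present (241); 2/3 of 241 = 160.67, rounded up to 161, so 161 needed; 161 in favor. Satisfied.

Invalid — quorum requirement not satisfied.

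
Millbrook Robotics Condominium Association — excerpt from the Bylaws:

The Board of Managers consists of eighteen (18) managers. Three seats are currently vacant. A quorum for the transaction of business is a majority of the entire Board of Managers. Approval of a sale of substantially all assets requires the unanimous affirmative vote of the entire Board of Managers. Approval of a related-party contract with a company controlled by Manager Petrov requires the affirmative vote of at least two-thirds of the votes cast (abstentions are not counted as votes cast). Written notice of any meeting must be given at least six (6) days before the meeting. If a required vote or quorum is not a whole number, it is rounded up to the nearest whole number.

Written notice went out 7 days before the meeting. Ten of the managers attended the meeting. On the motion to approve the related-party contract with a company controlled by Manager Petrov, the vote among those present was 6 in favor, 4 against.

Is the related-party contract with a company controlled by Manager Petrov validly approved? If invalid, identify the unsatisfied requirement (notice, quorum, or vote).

Notice: 7 days given; 6 required (7 ≥ 6). Satisfied.
Quorum: 10 present; quorum is 10. Satisfied.
Vote: the related-party contract with a company controlled by Manager Petrov requires two-thirds of the votes cast (10). 2/3 of 10 = 6.67, rounded up to 7, so 7 affirmative votes are needed; 6 voted in favor. Not satisfied.

Invalid — vote requirement not satisfied.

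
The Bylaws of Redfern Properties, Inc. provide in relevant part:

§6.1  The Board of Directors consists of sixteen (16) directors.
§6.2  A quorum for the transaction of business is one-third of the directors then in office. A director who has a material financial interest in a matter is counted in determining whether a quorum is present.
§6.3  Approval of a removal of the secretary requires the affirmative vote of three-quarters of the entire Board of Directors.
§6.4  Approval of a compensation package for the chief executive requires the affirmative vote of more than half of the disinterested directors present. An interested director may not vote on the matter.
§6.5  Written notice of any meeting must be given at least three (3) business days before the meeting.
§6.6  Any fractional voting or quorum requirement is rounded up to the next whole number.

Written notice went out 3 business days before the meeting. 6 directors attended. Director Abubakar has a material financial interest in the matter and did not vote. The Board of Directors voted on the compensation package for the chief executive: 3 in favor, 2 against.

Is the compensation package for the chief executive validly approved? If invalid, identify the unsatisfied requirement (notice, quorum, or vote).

Notice: 3 business days given; 3 required (3 ≥ 3). Satisfied.
Quorum: 6 present (interested directors count toward quorum); quorum is 6. Satisfied.
Vote: the compensation package for the chief executive requires a majority of the disinterested directors present (6 − 1 = 5). A majority of 5 is 3, so 3 affirmative votes are needed; 3 voted in favor. Satisfied.

Valid — all requirements satisfied.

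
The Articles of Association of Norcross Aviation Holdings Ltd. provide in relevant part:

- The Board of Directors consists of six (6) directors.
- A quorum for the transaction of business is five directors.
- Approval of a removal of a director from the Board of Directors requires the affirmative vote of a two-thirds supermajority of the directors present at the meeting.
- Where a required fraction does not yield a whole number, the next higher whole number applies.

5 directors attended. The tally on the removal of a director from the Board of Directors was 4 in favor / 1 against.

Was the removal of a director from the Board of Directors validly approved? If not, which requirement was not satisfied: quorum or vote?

Valid — all requirements satisfied.

Quorum: 5 present; quorum is 5. Satisfied.
Vote: the removal of a director from the Board of Directors requires two-thirds of the directors present (5). 2/3 of 5 = 3.33, rounded up to 4, so 4 affirmative votes are needed; 4 voted in favor. Satisfied.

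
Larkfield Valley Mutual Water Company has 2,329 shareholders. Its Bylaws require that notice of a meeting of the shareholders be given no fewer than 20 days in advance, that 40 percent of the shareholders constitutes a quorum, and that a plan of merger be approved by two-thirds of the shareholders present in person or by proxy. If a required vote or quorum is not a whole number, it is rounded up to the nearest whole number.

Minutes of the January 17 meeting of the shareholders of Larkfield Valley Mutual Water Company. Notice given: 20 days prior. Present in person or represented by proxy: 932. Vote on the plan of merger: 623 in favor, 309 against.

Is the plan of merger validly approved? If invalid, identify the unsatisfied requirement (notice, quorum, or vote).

Valid — all requirements satisfied.

Notice: 20 days given; 20 required. Satisfied.
Quorum: 40% of 2,329 = 931.60, rounded up to 932; 932 present. Satisfied.
Vote: requires two-thirds of those present (932); 2/3 of 932 = 621.33, rounded up to 622, so 622 needed; 623 in favor. Satisfied.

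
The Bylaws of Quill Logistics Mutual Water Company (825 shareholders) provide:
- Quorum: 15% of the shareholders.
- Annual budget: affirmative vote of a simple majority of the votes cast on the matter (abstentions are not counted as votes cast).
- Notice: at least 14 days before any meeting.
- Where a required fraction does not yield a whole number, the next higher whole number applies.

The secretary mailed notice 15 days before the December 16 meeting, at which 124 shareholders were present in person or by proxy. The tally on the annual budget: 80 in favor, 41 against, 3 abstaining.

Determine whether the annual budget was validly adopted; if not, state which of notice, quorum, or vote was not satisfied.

Notice: 15 days given; 14 required. Satisfied.
Quorum: 15% of 825 = 123.75, rounded up to 124; 124 present. Satisfied.
Vote: requires a majority of the votes cast (124 − 3 abstaining = 121); a majority of 121 is 61, so 61 needed; 80 in favor. Satisfied.

Valid — all requirements satisfied.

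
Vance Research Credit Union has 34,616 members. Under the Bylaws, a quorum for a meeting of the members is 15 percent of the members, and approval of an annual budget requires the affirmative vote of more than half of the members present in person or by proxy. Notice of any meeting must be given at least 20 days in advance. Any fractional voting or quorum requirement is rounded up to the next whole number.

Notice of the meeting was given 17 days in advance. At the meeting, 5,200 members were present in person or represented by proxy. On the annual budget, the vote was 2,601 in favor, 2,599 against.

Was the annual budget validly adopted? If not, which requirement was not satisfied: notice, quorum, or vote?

Notice: 17 days given; 20 required. Not satisfied.
Quorum: 15% of 34,616 = 5,192.40, rounded up to 5,193; 5,200 present. Satisfied.
Vote: requires a majority of those present (5,200); a majority of 5200 is 2601, so 2,601 needed; 2,601 in favor. Satisfied.

Invalid — notice requirement not satisfied.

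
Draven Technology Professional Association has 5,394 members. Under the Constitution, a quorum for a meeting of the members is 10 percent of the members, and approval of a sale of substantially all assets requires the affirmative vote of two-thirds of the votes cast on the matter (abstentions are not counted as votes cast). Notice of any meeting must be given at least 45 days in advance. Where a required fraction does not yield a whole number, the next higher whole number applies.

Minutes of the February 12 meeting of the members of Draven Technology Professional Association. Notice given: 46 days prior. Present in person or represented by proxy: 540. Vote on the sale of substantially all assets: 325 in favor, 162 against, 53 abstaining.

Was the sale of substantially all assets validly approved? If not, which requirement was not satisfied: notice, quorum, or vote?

Notice: 46 days given; 45 required. Satisfied.
Quorum: 10% of 5,394 = 539.40, rounded up to 540; 540 present. Satisfied.
Vote: requires two-thirds of the votes cast (540 − 53 abstaining = 487); 2/3 of 487 = 324.67, rounded up to 325, so 325 needed; 325 in favor. Satisfied.

Valid — all requirements satisfied.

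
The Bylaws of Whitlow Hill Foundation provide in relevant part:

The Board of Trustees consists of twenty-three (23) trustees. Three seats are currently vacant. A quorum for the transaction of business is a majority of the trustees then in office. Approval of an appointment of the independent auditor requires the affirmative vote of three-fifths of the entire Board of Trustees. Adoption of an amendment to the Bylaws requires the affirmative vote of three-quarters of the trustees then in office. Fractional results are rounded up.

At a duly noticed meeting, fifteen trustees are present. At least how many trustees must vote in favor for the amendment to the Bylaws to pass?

15

The amendment to the Bylaws requires three-fourths of the trustees then in office (20).
3/4 of 20 = 15.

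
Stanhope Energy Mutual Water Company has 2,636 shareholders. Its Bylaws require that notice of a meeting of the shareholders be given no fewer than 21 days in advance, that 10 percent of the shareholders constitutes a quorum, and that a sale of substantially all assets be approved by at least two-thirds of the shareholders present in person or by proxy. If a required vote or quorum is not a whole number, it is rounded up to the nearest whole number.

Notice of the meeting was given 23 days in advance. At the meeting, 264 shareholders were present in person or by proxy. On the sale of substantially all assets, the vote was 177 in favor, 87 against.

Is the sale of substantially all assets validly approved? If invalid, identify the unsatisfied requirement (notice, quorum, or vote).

Valid — all requirements satisfied.

Notice: 23 days given; 21 required. Satisfied.
Quorum: 10% of 2,636 = 263.60, rounded up to 264; 264 present. Satisfied.
Vote: requires two-thirds of those present (264); 2/3 of 264 = 176, so 176 needed; 177 in favor. Satisfied.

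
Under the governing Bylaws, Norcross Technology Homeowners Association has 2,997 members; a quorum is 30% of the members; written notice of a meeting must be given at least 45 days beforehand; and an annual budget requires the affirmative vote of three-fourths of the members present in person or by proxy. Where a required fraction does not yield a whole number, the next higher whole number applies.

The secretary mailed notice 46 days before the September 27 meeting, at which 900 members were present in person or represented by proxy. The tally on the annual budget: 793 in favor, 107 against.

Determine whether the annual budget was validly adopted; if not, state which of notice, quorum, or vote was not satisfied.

Valid — all requirements satisfied.

Notice: 46 days given; 45 required. Satisfied.
Quorum: 30% of 2,997 = 899.10, rounded up to 900; 900 present. Satisfied.
Vote: requires three-fourths of those present (900); 3/4 of 900 = 675, so 675 needed; 793 in favor. Satisfied.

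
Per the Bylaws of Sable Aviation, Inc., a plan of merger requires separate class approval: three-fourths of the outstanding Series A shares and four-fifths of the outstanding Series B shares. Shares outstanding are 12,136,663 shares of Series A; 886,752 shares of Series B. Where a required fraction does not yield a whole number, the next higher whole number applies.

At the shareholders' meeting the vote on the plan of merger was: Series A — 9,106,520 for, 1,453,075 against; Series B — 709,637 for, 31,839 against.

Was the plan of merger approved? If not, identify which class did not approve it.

Series A: 3/4 of 12136663 = 9102497.25, rounded up to 9102498; 9,102,498 required, 9,106,520 in favor — approved.
Series B: 4/5 of 886752 = 709401.60, rounded up to 709402; 709,402 required, 709,637 in favor — approved.

Approved — every class gave the required vote.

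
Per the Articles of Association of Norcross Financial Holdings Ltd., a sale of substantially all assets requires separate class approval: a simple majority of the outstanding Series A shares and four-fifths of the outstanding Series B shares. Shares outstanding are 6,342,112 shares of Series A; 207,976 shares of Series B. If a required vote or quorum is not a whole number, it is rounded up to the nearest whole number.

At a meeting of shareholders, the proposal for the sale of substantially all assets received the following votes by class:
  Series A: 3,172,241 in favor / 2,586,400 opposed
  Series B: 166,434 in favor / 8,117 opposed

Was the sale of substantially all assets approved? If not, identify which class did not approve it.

Series A: a majority of 6342112 is 3171057; 3,171,057 required, 3,172,241 in favor — approved.
Series B: 4/5 of 207976 = 166380.80, rounded up to 166381; 166,381 required, 166,434 in favor — approved.

Approved — every class gave the required vote.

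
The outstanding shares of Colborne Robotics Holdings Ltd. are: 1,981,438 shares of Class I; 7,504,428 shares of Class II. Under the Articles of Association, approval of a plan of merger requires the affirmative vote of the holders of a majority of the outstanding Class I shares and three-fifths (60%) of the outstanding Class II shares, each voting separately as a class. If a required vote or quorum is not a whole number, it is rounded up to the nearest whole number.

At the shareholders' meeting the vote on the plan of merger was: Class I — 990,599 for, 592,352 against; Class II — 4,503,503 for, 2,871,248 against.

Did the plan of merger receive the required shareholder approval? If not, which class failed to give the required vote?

Class I: a majority of 1981438 is 990720; 990,720 required, 990,599 in favor — not approved.
Class II: 3/5 of 7504428 = 4502656.80, rounded up to 4502657; 4,502,657 required, 4,503,503 in favor — approved.

Not approved — the Class I shares did not give the required vote.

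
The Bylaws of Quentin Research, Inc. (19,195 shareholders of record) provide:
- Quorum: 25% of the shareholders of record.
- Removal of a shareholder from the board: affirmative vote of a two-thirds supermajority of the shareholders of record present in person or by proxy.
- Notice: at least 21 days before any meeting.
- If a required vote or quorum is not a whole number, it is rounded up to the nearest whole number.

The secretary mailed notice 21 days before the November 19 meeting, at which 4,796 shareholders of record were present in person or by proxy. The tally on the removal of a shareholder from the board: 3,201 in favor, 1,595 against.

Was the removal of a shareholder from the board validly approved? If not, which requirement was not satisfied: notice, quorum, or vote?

Invalid — quorum requirement not satisfied.

Notice: 21 days given; 21 required. Satisfied.
Quorum: 25% of 19,195 = 4,798.75, rounded up to 4,799; 4,796 present. Not satisfied.
Vote: requires two-thirds of those present (4,796); 2/3 of 4796 = 3197.33, rounded up to 3198, so 3,198 needed; 3,201 in favor. Satisfied.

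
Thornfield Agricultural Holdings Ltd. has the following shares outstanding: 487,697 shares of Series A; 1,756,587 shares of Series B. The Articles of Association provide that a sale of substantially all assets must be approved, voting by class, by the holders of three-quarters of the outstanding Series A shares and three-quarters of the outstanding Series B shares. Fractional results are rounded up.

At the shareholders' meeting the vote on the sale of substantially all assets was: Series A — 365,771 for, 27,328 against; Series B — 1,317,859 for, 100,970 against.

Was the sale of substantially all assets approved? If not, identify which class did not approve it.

Not approved — the Series A shares did not give the required vote.

Series A: 3/4 of 487697 = 365772.75, rounded up to 365773; 365,773 required, 365,771 in favor — not approved.
Series B: 3/4 of 1756587 = 1317440.25, rounded up to 1317441; 1,317,441 required, 1,317,859 in favor — approved.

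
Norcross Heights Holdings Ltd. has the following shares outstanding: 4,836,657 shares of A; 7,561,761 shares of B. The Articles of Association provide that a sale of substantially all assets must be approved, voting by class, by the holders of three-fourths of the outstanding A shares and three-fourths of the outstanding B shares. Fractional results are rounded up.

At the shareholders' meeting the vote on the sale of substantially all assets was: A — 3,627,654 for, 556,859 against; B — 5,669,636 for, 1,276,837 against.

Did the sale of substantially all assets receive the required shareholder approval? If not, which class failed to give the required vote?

Not approved — the B shares did not give the required vote.

A: 3/4 of 4836657 = 3627492.75, rounded up to 3627493; 3,627,493 required, 3,627,654 in favor — approved.
B: 3/4 of 7561761 = 5671320.75, rounded up to 5671321; 5,671,321 required, 5,669,636 in favor — not approved.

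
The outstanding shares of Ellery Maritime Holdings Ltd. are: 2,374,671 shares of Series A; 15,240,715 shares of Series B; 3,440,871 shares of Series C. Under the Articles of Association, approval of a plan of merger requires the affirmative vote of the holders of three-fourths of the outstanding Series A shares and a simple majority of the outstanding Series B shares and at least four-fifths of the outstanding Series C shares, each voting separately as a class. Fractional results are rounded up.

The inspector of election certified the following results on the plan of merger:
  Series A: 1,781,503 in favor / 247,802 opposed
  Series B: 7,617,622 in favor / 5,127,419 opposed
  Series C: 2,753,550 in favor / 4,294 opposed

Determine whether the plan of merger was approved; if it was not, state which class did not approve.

Not approved — the Series B shares did not give the required vote.

Series A: 3/4 of 2374671 = 1781003.25, rounded up to 1781004; 1,781,004 required, 1,781,503 in favor — approved.
Series B: a majority of 15240715 is 7620358; 7,620,358 required, 7,617,622 in favor — not approved.
Series C: 4/5 of 3440871 = 2752696.80, rounded up to 2752697; 2,752,697 required, 2,753,550 in favor — approved.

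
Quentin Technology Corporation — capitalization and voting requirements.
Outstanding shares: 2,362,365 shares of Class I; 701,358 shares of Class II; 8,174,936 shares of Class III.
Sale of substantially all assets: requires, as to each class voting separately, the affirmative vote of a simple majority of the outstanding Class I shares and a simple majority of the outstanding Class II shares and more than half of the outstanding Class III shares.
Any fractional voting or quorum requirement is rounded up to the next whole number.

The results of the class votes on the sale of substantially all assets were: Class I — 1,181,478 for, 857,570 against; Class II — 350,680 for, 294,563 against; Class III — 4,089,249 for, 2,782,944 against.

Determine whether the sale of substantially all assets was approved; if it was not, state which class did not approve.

Class I: a majority of 2362365 is 1181183; 1,181,183 required, 1,181,478 in favor — approved.
Class II: a majority of 701358 is 350680; 350,680 required, 350,680 in favor — approved.
Class III: a majority of 8174936 is 4087469; 4,087,469 required, 4,089,249 in favor — approved.

Approved — every class gave the required vote.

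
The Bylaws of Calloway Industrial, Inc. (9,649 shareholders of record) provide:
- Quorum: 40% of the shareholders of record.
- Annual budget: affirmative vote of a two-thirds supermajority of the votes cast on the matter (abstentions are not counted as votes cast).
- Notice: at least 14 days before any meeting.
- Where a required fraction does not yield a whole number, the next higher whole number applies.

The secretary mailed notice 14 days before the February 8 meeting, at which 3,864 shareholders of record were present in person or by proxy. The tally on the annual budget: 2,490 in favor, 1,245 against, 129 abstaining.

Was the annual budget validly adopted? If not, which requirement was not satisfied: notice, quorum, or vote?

Valid — all requirements satisfied.

Notice: 14 days given; 14 required. Satisfied.
Quorum: 40% of 9,649 = 3,859.60, rounded up to 3,860; 3,864 present. Satisfied.
Vote: requires two-thirds of the votes cast (3,864 − 129 abstaining = 3,735); 2/3 of 3735 = 2490, so 2,490 needed; 2,490 in favor. Satisfied.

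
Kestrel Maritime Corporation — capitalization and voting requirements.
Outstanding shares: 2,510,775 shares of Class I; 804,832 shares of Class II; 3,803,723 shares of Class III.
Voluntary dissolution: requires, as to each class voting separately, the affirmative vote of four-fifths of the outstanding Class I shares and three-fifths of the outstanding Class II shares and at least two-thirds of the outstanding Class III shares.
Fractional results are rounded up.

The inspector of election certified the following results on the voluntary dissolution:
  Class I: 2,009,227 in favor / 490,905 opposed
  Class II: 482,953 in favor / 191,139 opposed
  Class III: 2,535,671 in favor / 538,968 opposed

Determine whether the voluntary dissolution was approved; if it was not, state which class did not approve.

Class I: 4/5 of 2510775 = 2008620; 2,008,620 required, 2,009,227 in favor — approved.
Class II: 3/5 of 804832 = 482899.20, rounded up to 482900; 482,900 required, 482,953 in favor — approved.
Class III: 2/3 of 3803723 = 2535815.33, rounded up to 2535816; 2,535,816 required, 2,535,671 in favor — not approved.

Not approved — the Class III shares did not give the required vote.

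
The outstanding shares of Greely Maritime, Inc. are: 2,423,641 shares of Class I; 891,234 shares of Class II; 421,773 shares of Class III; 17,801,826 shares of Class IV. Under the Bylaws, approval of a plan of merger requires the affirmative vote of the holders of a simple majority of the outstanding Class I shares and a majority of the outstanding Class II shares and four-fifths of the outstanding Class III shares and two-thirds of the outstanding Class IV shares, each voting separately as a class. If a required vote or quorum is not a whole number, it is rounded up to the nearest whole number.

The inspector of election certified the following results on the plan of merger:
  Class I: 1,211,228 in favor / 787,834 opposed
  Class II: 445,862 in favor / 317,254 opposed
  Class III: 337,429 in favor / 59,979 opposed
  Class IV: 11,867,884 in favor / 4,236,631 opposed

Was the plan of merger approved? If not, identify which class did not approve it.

Not approved — the Class I shares did not give the required vote.

Class I: a majority of 2423641 is 1211821; 1,211,821 required, 1,211,228 in favor — not approved.
Class II: a majority of 891234 is 445618; 445,618 required, 445,862 in favor — approved.
Class III: 4/5 of 421773 = 337418.40, rounded up to 337419; 337,419 required, 337,429 in favor — approved.
Class IV: 2/3 of 17801826 = 11867884; 11,867,884 required, 11,867,884 in favor — approved.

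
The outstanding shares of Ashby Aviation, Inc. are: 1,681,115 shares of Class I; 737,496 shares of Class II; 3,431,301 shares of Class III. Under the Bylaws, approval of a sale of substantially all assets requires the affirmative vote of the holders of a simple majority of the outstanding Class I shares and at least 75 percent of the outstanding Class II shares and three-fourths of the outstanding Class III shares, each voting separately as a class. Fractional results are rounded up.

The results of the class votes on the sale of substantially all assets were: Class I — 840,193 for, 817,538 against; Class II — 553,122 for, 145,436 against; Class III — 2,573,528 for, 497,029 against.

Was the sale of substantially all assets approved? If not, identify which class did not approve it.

Not approved — the Class I shares did not give the required vote.

Class I: a majority of 1681115 is 840558; 840,558 required, 840,193 in favor — not approved.
Class II: 3/4 of 737496 = 553122; 553,122 required, 553,122 in favor — approved.
Class III: 3/4 of 3431301 = 2573475.75, rounded up to 2573476; 2,573,476 required, 2,573,528 in favor — approved.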